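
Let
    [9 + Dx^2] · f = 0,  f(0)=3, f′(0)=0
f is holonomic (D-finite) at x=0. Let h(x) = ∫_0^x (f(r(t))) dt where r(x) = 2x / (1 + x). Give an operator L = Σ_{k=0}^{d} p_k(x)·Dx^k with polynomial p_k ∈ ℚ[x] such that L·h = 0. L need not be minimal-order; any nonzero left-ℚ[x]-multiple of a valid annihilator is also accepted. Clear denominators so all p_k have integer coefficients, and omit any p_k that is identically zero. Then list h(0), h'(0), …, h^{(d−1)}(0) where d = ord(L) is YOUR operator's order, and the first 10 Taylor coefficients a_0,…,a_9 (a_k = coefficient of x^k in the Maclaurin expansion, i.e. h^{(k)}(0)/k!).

L = 36·Dx + (2 + 6·x + 6·x^2 + 2·x^3)·Dx^2 + (1 + 4·x + 6·x^2 + 4·x^3 + x^4)·Dx^3  (order 3).
h: a_k = 0, 3, 0, -18, 27, 0, -72, 5778/35, -2187/10, 1038/7, …
ICs: h(0) = 0, h′(0) = 3, h′′(0) = 0.

f: a_k = 3, 0, -27/2, 0, 81/8, 0, -243/80, 0, 2187/4480, 0, …
L₀ from L_f via x↦r, Dx↦r'^{-1}Dx.
h=∫h₀ ⇒ L = L₀·Dx.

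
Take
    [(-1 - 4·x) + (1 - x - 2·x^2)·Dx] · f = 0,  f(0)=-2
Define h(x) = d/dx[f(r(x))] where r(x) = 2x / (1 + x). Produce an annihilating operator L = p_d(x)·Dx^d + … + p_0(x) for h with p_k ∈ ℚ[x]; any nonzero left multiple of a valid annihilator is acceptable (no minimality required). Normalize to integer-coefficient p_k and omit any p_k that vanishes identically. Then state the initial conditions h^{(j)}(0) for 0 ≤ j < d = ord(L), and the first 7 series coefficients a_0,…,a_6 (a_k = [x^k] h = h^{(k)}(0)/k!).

L = (10 + 54·x + 270·x^2 + 162·x^3) + (-1 - 10·x + 90·x^3 + 81·x^4)·Dx  (order 1).
h: a_k = -4, -40, -108, -720, -1620, -9720, -20412, …
ICs: h(0) = -4.

f: a_k = -2, -2, -6, -10, -22, -42, -86, …
Change of var in L_f (x↦r) gives L₀.
h₀' ⇒ L via d/dx closure of L₀.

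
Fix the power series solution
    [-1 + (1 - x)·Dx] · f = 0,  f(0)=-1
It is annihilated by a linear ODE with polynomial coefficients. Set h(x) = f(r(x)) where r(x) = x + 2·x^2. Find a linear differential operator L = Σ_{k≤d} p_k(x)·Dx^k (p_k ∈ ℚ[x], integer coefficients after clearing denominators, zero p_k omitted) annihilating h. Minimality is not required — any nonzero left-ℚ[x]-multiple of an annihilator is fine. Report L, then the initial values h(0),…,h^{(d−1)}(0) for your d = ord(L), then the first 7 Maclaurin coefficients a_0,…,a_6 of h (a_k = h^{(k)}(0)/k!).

L = (1 + 4·x) + (-1 + x + 2·x^2)·Dx  (order 1).
h: a_k = -1, -1, -3, -5, -11, -21, -43, …
ICs: h(0) = -1.

f: a_k = -1, -1, -1, -1, -1, -1, -1, …
h₀=f(r): pull back L_f along r ⇒ L₀.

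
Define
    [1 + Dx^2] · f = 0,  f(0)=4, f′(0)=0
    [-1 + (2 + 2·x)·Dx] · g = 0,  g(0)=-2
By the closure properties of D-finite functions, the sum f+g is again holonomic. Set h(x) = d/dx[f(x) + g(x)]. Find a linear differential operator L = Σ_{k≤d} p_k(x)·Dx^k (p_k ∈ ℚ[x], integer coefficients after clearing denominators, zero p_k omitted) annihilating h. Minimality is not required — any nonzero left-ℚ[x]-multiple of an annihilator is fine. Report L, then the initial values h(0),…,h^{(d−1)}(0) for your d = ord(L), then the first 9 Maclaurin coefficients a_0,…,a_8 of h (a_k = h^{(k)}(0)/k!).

f: a_k = 4, 0, -2, 0, 1/6, 0, -1/180, 0, 1/10080, …
g: a_k = -2, -1, 1/4, -1/8, 5/64, -7/128, 21/512, -33/1024, 429/16384, …
h₀=f+g: left-lcm gives L₀, ord ≤ 3.
h₀' ⇒ L via d/dx closure of L₀.
L = (-19 - 8·x - 4·x^2) + (-14 - 30·x - 24·x^2 - 8·x^3)·Dx + (-19 - 8·x - 4·x^2)·Dx^2 + (-14 - 30·x - 24·x^2 - 8·x^3)·Dx^3  (order 3).
h: a_k = -1, -7/2, -3/8, 47/48, -35/128, 817/3840, -231/1024, 135647/645120, -6435/32768, …
ICs: h(0) = -1, h′(0) = -7/2, h′′(0) = -3/4.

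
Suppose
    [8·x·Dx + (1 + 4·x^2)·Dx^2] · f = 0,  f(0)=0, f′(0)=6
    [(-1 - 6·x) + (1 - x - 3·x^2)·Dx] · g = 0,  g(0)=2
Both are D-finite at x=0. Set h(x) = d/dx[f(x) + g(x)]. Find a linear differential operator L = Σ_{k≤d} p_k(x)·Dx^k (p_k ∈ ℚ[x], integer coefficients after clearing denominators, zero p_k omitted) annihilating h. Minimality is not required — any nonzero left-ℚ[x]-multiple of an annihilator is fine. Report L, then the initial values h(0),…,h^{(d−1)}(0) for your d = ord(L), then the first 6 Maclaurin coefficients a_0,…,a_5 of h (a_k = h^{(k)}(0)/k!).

L = (32 - 128·x - 1488·x^2 - 2880·x^3 - 8424·x^4 - 2592·x^6) + (-25 - 160·x - 214·x^2 - 1188·x^3 - 2628·x^4 - 6264·x^5 - 432·x^6 - 2592·x^7)·Dx + (4 + 9·x + 54·x^2 - 66·x^3 - x^4 - 444·x^5 - 720·x^6 - 144·x^7 - 432·x^8)·Dx^2  (order 2).
h: a_k = 8, 16, 18, 152, 496, 1164, …
ICs: h(0) = 8, h′(0) = 16.

f: a_k = 0, 6, 0, -8, 0, 96/5, …
g: a_k = 2, 2, 8, 14, 38, 80, …
h₀=f+g: left-lcm gives L₀, ord ≤ 3.
h=h₀': d/dx-closure on L₀ ⇒ L.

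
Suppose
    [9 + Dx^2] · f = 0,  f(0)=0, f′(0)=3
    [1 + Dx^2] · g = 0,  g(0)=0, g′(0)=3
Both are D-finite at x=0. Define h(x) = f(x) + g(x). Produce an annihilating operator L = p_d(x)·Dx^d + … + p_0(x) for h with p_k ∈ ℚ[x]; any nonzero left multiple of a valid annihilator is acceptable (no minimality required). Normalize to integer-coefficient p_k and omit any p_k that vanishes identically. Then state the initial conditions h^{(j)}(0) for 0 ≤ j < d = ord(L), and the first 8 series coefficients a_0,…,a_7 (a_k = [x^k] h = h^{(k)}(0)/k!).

L = 9 + 10·Dx^2 + Dx^4  (order 4).
h: a_k = 0, 6, 0, -5, 0, 41/20, 0, -73/168, …
ICs: h(0) = 0, h′(0) = 6, h′′(0) = 0, h′′′(0) = -30.

f: a_k = 0, 3, 0, -9/2, 0, 81/40, 0, -243/560, …
g: a_k = 0, 3, 0, -1/2, 0, 1/40, 0, -1/1680, …
Weyl lclm of L_f,L_g ⇒ L₀ (ord ≤ 4).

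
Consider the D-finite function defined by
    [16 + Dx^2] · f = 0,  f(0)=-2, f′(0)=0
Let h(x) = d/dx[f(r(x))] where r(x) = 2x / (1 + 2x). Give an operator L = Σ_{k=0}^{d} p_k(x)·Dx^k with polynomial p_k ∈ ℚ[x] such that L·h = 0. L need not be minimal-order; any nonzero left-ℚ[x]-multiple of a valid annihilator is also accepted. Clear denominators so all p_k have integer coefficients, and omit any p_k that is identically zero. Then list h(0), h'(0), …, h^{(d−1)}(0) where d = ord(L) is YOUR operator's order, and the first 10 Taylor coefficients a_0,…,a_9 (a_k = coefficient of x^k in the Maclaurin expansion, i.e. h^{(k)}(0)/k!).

L = (88 + 96·x + 96·x^2) + (12 + 72·x + 144·x^2 + 96·x^3)·Dx + (1 + 8·x + 24·x^2 + 32·x^3 + 16·x^4)·Dx^2  (order 2).
h: a_k = 0, 128, -768, 5120/3, 10240/3, -702464/15, 1175552/5, -51478528/63, 73465856/35, -9604726784/2835, …
ICs: h(0) = 0, h′(0) = 128.

f: a_k = -2, 0, 16, 0, -64/3, 0, 512/45, 0, -1024/315, 0, …
h₀=f(r): pull back L_f along r ⇒ L₀.
Differentiate: ansatz ord ≤ ord L₀ ⇒ L.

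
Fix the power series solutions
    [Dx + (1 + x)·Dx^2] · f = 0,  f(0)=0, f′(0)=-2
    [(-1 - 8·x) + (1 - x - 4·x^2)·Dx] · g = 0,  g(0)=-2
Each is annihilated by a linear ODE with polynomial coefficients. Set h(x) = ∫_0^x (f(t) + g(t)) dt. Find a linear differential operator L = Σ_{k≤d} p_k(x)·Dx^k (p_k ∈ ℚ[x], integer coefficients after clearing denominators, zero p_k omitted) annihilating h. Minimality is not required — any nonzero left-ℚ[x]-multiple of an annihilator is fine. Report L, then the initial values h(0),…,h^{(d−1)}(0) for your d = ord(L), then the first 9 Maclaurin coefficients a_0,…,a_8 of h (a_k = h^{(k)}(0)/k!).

f: a_k = 0, -2, 1, -2/3, 1/2, -2/5, 1/3, -2/7, 1/4, …
g: a_k = -2, -2, -10, -18, -58, -130, -362, -882, -2330, …
Weyl lclm of L_f,L_g ⇒ L₀ (ord ≤ 3).
Integrate: L := L₀·Dx.
L = (-74 - 562·x - 1120·x^2 - 1728·x^3 - 768·x^4)·Dx^2 + (-52 - 576·x - 1636·x^2 - 3264·x^3 - 3488·x^4 - 1280·x^5)·Dx^3 + (11 + 41·x + 53·x^2 - 185·x^3 - 704·x^4 - 752·x^5 - 256·x^6)·Dx^4  (order 4).
h: a_k = 0, -2, -2, -3, -14/3, -23/2, -326/15, -155/3, -772/7, …
ICs: h(0) = 0, h′(0) = -2, h′′(0) = -4, h′′′(0) = -18.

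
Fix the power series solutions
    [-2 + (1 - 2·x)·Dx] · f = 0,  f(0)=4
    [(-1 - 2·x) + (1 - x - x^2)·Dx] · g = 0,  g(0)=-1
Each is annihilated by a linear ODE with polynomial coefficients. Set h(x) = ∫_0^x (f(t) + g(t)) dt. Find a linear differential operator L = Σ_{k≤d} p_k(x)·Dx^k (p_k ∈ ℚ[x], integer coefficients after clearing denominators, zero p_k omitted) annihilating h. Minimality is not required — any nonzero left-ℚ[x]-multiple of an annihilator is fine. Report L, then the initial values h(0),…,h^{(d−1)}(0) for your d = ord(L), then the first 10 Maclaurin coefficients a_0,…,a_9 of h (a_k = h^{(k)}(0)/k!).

L = (-12·x + 12·x^2 - 8·x^3)·Dx + (4 - 6·x - 6·x^2 + 16·x^3 - 16·x^4)·Dx^2 + (-1 + 5·x - 9·x^2 + 6·x^3 + 2·x^4 - 4·x^5)·Dx^3  (order 3).
h: a_k = 0, 3, 7/2, 14/3, 29/4, 59/5, 20, 243/7, 491/8, 110, …
ICs: h(0) = 0, h′(0) = 3, h′′(0) = 7.

f: a_k = 4, 8, 16, 32, 64, 128, 256, 512, 1024, 2048, …
g: a_k = -1, -1, -2, -3, -5, -8, -13, -21, -34, -55, …
L₀ := lclm(L_f,L_g); ord L₀ ≤ 1+1.
Integrate: L := L₀·Dx.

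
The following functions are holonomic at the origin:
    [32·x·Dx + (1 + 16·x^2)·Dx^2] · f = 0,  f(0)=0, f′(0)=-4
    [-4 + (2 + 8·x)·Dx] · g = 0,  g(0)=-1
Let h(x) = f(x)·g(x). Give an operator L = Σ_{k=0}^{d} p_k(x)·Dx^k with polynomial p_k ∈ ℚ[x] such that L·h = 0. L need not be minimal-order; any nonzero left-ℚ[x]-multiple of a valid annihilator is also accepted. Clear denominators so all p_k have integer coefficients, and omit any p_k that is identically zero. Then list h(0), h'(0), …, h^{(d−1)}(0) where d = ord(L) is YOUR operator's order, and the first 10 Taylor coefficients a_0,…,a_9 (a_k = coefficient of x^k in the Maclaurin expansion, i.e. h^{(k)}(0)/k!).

f: a_k = 0, -4, 0, 64/3, 0, -1024/5, 0, 16384/7, 0, -262144/9, …
g: a_k = -1, -2, 2, -4, 10, -28, 84, -264, 858, -2860, …
L₀ := L_f ⊗_s L_g (sym. prod.), ord ≤ 2.
L = (12 - 64·x - 64·x^2) + (-4 + 16·x + 192·x^2 + 256·x^3)·Dx + (1 + 8·x + 32·x^2 + 128·x^3 + 256·x^4)·Dx^2  (order 2).
h: a_k = 0, 4, 8, -88/3, -80/3, 3112/15, 6544/15, -301648/105, -357344/105, 1897576/63, …
ICs: h(0) = 0, h′(0) = 4.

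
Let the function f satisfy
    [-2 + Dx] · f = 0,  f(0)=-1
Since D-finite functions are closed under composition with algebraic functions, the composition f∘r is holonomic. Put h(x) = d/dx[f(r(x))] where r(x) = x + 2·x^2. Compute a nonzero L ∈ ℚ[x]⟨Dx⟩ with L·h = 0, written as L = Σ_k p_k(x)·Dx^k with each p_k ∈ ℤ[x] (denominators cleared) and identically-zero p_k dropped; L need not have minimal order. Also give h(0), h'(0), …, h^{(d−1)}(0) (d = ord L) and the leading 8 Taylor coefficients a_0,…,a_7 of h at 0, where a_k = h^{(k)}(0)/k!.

L = (6 + 16·x + 32·x^2) + (-1 - 4·x)·Dx  (order 1).
h: a_k = -2, -12, -28, -200/3, -108, -2648/15, -10424/45, -31664/105, …
ICs: h(0) = -2.

f: a_k = -1, -2, -2, -4/3, -2/3, -4/15, -4/45, -8/315, …
Substitute x→r, Dx→(1/r')Dx; clear ⇒ L₀.
h=h₀': d/dx-closure on L₀ ⇒ L.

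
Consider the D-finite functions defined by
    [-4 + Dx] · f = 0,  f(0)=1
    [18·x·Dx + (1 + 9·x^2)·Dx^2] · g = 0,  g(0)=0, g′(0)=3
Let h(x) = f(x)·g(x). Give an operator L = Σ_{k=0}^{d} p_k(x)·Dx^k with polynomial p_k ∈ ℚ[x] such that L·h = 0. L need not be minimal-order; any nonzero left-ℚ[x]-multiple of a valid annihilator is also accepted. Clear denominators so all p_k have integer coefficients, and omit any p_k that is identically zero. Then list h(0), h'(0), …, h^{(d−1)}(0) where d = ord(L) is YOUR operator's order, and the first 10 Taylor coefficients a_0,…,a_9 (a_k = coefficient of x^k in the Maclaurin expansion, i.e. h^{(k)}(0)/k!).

L = (16 - 72·x + 144·x^2) + (-8 + 18·x - 72·x^2)·Dx + (1 + 9·x^2)·Dx^2  (order 2).
h: a_k = 0, 3, 12, 15, -4, 43/5, 124, -269/105, -83828/105, 16763/105, …
ICs: h(0) = 0, h′(0) = 3.

f: a_k = 1, 4, 8, 32/3, 32/3, 128/15, 256/45, 1024/315, 512/315, 2048/2835, …
g: a_k = 0, 3, 0, -9, 0, 243/5, 0, -2187/7, 0, 2187, …
f·g: L₀ = L_f ⊗_s L_g, ord ≤ 1·2.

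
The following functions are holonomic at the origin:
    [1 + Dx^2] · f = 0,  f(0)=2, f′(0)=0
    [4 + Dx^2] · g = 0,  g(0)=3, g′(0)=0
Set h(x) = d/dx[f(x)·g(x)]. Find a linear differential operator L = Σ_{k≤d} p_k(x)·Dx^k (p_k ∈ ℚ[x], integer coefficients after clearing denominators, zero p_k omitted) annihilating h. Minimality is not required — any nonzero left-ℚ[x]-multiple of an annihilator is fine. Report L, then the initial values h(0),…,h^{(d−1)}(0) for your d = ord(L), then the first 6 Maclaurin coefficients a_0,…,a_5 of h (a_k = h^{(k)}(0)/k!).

L = 9 + 10·Dx^2 + Dx^4  (order 4).
h: a_k = 0, -30, 0, 41, 0, -73/4, …
ICs: h(0) = 0, h′(0) = -30, h′′(0) = 0, h′′′(0) = 246.

f: a_k = 2, 0, -1, 0, 1/12, 0, …
g: a_k = 3, 0, -6, 0, 2, 0, …
Product ⇒ symmetric product L₀, ord ≤ 4.
h=h₀': d/dx-closure on L₀ ⇒ L.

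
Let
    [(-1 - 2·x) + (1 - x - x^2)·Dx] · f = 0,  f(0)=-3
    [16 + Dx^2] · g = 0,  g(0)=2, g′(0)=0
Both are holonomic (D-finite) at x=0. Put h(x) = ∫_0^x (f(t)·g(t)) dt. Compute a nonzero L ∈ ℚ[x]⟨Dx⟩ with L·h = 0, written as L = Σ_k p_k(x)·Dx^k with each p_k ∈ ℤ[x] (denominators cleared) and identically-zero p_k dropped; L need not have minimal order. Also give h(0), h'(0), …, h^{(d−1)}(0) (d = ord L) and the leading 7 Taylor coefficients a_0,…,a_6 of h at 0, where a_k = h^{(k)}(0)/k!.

L = (-14 + 16·x + 16·x^2)·Dx + (2 + 4·x)·Dx^2 + (-1 + x + x^2)·Dx^3  (order 3).
h: a_k = 0, -6, -3, 12, 15/2, 2/5, 16/3, …
ICs: h(0) = 0, h′(0) = -6, h′′(0) = -6.

f: a_k = -3, -3, -6, -9, -15, -24, -39, …
g: a_k = 2, 0, -16, 0, 64/3, 0, -512/45, …
h₀=f·g: eliminate ⇒ L₀, order ≤ 1·2.
h=∫h₀ ⇒ L = L₀·Dx.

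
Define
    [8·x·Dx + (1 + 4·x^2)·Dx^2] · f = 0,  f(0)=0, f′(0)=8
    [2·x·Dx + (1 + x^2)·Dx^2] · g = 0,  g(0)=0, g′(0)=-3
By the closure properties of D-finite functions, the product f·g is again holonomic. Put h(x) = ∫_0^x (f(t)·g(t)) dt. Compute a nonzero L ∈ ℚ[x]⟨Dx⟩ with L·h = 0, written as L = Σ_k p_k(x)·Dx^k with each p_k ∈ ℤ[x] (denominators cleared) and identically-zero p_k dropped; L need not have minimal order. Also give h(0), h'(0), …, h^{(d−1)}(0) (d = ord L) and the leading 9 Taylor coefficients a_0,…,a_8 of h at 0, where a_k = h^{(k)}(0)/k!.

L = (-96·x - 800·x^3 - 1024·x^5 + 640·x^7 + 1536·x^9)·Dx^2 + (-20 - 412·x^2 - 1440·x^4 - 896·x^6 + 2240·x^8 + 2304·x^10)·Dx^3 + (-40·x - 280·x^3 - 480·x^5 + 272·x^7 + 1280·x^9 + 768·x^11)·Dx^4 + (-1 - 10·x^2 - 29·x^4 + 116·x^8 + 160·x^10 + 64·x^12)·Dx^5  (order 5).
h: a_k = 0, 0, 0, -8, 0, 8, 0, -1384/105, 0, …
ICs: h(0) = 0, h′(0) = 0, h′′(0) = 0, h′′′(0) = -48, h′′′′(0) = 0.

f: a_k = 0, 8, 0, -32/3, 0, 128/5, 0, -512/7, 0, …
g: a_k = 0, -3, 0, 1, 0, -3/5, 0, 3/7, 0, …
f·g: L₀ = L_f ⊗_s L_g, ord ≤ 2·2.
Integrate: L := L₀·Dx.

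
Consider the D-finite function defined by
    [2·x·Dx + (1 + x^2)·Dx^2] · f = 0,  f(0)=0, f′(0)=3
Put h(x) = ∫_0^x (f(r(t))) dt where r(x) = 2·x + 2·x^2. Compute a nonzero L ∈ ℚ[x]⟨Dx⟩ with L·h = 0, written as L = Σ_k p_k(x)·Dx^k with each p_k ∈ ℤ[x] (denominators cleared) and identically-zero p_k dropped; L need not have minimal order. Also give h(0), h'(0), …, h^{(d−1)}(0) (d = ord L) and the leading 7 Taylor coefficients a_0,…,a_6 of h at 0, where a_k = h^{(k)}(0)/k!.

L = (-2 + 8·x + 32·x^2 + 48·x^3 + 24·x^4)·Dx^2 + (1 + 2·x + 4·x^2 + 16·x^3 + 20·x^4 + 8·x^5)·Dx^3  (order 3).
h: a_k = 0, 0, 3, 2, -2, -24/5, -4/5, …
ICs: h(0) = 0, h′(0) = 0, h′′(0) = 6.

f: a_k = 0, 3, 0, -1, 0, 3/5, 0, …
Substitute x→r, Dx→(1/r')Dx; clear ⇒ L₀.
∫: right-multiply L₀ by Dx.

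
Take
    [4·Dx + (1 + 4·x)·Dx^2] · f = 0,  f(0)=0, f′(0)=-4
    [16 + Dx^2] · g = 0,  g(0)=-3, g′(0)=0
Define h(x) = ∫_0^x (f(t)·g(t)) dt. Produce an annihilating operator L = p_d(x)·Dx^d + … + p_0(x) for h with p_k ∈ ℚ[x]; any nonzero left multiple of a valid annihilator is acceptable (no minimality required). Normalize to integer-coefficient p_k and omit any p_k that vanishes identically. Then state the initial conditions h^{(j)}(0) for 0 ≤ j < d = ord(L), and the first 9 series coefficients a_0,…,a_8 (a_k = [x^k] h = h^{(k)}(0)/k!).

L = (-768 + 6144·x + 77824·x^2 + 262144·x^3 + 262144·x^4)·Dx + (256 + 5120·x + 24576·x^2 + 32768·x^3)·Dx^2 + (1280·x + 10752·x^2 + 32768·x^3 + 32768·x^4)·Dx^3 + (16 + 320·x + 1536·x^2 + 2048·x^3)·Dx^4 + (3 + 56·x + 368·x^2 + 1024·x^3 + 1024·x^4)·Dx^5  (order 5).
h: a_k = 0, 0, 6, -8, -8, 0, 192/5, -768/7, 11904/35, …
ICs: h(0) = 0, h′(0) = 0, h′′(0) = 12, h′′′(0) = -48, h′′′′(0) = -192.

f: a_k = 0, -4, 8, -64/3, 64, -1024/5, 2048/3, -16384/7, 8192, …
g: a_k = -3, 0, 24, 0, -32, 0, 256/15, 0, -512/105, …
Sym-product of L_f,L_g gives L₀ (≤ ord 4).
h=∫h₀ ⇒ L = L₀·Dx.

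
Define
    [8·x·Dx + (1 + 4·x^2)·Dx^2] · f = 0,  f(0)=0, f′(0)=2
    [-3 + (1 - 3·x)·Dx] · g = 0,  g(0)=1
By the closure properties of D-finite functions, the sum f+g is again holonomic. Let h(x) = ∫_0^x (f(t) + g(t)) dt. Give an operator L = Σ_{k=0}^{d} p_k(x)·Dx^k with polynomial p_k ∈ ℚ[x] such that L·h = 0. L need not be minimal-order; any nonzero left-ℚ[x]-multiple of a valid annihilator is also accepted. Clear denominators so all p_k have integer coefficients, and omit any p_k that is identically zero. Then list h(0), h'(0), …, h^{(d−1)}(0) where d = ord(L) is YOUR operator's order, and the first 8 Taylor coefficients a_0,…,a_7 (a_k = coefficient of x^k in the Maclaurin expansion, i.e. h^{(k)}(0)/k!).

f: a_k = 0, 2, 0, -8/3, 0, 32/5, 0, -128/7, …
g: a_k = 1, 3, 9, 27, 81, 243, 729, 2187, …
f+g: L₀ = lclm(L_f,L_g), ord ≤ 2+1.
h=∫₀ˣh₀: take L = L₀·Dx.
L = (24 - 288·x - 288·x^2)·Dx^2 + (-31 + 24·x - 204·x^2 - 288·x^3)·Dx^3 + (3 - 5·x - 20·x^3 - 48·x^4)·Dx^4  (order 4).
h: a_k = 0, 1, 5/2, 3, 73/12, 81/5, 1247/30, 729/7, …
ICs: h(0) = 0, h′(0) = 1, h′′(0) = 5, h′′′(0) = 18.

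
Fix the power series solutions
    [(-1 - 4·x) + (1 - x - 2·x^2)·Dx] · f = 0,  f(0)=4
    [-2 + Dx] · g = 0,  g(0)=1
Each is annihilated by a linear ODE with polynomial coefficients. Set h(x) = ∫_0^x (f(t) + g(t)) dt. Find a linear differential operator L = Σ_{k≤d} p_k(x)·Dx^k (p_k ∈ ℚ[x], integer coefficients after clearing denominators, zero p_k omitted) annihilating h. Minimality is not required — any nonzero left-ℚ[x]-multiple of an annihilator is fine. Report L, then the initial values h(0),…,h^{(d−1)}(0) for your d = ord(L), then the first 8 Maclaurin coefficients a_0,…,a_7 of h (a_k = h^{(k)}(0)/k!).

f: a_k = 4, 4, 12, 20, 44, 84, 172, 340, …
g: a_k = 1, 2, 2, 4/3, 2/3, 4/15, 4/45, 8/315, …
L₀ := lclm(L_f,L_g); ord L₀ ≤ 1+1.
∫: right-multiply L₀ by Dx.
L = (-8 - 12·x - 72·x^2 - 32·x^3)·Dx + (2 + 20·x + 36·x^2 - 16·x^3 - 16·x^4)·Dx^2 + (1 - 7·x + 16·x^3 + 8·x^4)·Dx^3  (order 3).
h: a_k = 0, 5, 3, 14/3, 16/3, 134/15, 632/45, 7744/315, …
ICs: h(0) = 0, h′(0) = 5, h′′(0) = 6.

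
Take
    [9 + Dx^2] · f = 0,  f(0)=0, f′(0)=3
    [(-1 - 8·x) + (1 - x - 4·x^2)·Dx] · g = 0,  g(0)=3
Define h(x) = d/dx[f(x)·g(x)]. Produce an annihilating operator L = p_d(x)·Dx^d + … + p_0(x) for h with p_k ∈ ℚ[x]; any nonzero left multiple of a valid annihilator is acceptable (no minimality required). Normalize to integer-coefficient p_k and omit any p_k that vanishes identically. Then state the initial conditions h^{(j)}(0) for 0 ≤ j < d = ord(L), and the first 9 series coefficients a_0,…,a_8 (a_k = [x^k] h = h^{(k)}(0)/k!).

f: a_k = 0, 3, 0, -9/2, 0, 81/40, 0, -243/560, 0, …
g: a_k = 3, 3, 15, 27, 87, 195, 543, 1323, 3495, …
h₀=f·g: eliminate ⇒ L₀, order ≤ 2·1.
Derive L from L₀ (diff closure).
L = (-33 - 162·x - 567·x^2 + 648·x^3 + 1296·x^4) + (6 + 66·x + 216·x^2 + 576·x^3)·Dx + (1 - 10·x - 31·x^2 + 72·x^3 + 144·x^4)·Dx^2  (order 2).
h: a_k = 9, 18, 189/2, 270, 7983/8, 56349/20, 709281/80, 1761129/70, 331080777/4480, …
ICs: h(0) = 9, h′(0) = 18.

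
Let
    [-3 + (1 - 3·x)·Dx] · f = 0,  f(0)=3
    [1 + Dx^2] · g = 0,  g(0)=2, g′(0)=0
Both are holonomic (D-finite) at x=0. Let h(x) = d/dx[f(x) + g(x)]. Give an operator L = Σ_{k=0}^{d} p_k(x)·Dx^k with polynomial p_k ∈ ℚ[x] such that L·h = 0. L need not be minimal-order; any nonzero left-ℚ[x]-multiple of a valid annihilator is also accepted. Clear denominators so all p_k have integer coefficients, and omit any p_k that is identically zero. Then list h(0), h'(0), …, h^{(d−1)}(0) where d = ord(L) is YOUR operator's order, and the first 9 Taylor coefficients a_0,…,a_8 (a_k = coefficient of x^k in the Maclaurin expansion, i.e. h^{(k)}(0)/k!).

L = (654 - 36·x + 54·x^2) + (-55 + 171·x - 27·x^2 + 27·x^3)·Dx + (654 - 36·x + 54·x^2)·Dx^2 + (-55 + 171·x - 27·x^2 + 27·x^3)·Dx^3  (order 3).
h: a_k = 9, 52, 243, 2917/3, 3645, 787319/60, 45927, 396809281/2520, 531441, …
ICs: h(0) = 9, h′(0) = 52, h′′(0) = 486.

f: a_k = 3, 9, 27, 81, 243, 729, 2187, 6561, 19683, …
g: a_k = 2, 0, -1, 0, 1/12, 0, -1/360, 0, 1/20160, …
h₀=f+g: left-lcm gives L₀, ord ≤ 3.
h₀' ⇒ L via d/dx closure of L₀.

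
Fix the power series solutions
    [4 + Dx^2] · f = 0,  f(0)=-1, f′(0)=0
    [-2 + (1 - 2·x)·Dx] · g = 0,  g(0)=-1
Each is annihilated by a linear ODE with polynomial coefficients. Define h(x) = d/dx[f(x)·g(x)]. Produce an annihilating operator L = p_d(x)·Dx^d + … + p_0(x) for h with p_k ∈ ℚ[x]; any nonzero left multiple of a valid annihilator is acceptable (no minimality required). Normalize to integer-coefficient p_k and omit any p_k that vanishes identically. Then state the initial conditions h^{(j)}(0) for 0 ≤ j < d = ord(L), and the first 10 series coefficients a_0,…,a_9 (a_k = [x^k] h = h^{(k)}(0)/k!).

L = (-4 - 16·x + 16·x^2) + (-4 + 8·x)·Dx + (1 - 4·x + 4·x^2)·Dx^2  (order 2).
h: a_k = 2, 4, 12, 104/3, 260/3, 3112/15, 21784/45, 69712/63, 17428/7, 15685192/2835, …
ICs: h(0) = 2, h′(0) = 4.

f: a_k = -1, 0, 2, 0, -2/3, 0, 4/45, 0, -2/315, 0, …
g: a_k = -1, -2, -4, -8, -16, -32, -64, -128, -256, -512, …
Sym-product of L_f,L_g gives L₀ (≤ ord 2).
h₀' ⇒ L via d/dx closure of L₀.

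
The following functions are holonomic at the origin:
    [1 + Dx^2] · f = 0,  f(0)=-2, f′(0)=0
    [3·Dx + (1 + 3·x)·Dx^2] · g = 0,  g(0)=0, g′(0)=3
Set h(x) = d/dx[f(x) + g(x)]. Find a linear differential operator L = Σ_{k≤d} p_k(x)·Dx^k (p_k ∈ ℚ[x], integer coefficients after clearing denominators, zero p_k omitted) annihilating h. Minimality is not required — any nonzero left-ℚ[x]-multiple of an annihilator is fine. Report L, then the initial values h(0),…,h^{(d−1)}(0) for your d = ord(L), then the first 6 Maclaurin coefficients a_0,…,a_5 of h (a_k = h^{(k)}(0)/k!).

L = (165 + 18·x + 27·x^2) + (19 + 63·x + 27·x^2 + 27·x^3)·Dx + (165 + 18·x + 27·x^2)·Dx^2 + (19 + 63·x + 27·x^2 + 27·x^3)·Dx^3  (order 3).
h: a_k = 3, -7, 27, -244/3, 243, -43739/60, …
ICs: h(0) = 3, h′(0) = -7, h′′(0) = 54.

f: a_k = -2, 0, 1, 0, -1/12, 0, …
g: a_k = 0, 3, -9/2, 9, -81/4, 243/5, …
L₀ := lclm(L_f,L_g); ord L₀ ≤ 2+2.
h₀' ⇒ L via d/dx closure of L₀.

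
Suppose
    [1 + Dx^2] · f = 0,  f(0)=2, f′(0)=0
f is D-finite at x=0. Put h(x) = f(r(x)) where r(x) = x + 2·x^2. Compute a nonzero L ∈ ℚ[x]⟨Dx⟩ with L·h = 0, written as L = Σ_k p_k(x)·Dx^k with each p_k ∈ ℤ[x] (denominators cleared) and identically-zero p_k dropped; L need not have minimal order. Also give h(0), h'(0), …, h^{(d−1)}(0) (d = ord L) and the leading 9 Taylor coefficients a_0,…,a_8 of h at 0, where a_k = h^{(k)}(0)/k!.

L = (1 + 12·x + 48·x^2 + 64·x^3) - 4·Dx + (1 + 4·x)·Dx^2  (order 2).
h: a_k = 2, 0, -1, -4, -47/12, 2/3, 719/360, 79/30, 23521/20160, …
ICs: h(0) = 2, h′(0) = 0.

f: a_k = 2, 0, -1, 0, 1/12, 0, -1/360, 0, 1/20160, …
h₀=f(r): pull back L_f along r ⇒ L₀.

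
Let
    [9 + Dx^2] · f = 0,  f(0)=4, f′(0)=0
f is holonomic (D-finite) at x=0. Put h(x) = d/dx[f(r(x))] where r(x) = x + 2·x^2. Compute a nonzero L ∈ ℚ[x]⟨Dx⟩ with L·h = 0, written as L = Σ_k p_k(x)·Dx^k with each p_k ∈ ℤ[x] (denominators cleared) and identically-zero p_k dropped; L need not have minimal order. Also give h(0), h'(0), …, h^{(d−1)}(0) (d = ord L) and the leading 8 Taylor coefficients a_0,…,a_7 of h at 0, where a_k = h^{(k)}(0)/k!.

L = (57 + 144·x + 864·x^2 + 2304·x^3 + 2304·x^4) + (-12 - 48·x)·Dx + (1 + 8·x + 16·x^2)·Dx^2  (order 2).
h: a_k = 0, -36, -216, -234, 540, 19197/10, 13419/5, -29511/140, …
ICs: h(0) = 0, h′(0) = -36.

f: a_k = 4, 0, -18, 0, 27/2, 0, -81/20, 0, …
f∘r: x↦r, Dx↦Dx/r' in L_f ⇒ L₀.
h=h₀': d/dx-closure on L₀ ⇒ L.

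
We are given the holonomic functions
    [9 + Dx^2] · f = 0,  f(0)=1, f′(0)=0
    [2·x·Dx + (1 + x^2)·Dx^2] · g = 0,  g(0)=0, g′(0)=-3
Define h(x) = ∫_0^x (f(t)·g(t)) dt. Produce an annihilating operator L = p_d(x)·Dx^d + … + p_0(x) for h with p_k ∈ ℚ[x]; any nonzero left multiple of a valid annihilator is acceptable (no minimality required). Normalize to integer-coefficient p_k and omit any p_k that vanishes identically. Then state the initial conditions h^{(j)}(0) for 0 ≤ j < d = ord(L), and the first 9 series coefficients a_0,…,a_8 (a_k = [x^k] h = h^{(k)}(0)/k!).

f: a_k = 1, 0, -9/2, 0, 27/8, 0, -81/80, 0, 729/4480, …
g: a_k = 0, -3, 0, 1, 0, -3/5, 0, 3/7, 0, …
Product ⇒ symmetric product L₀, ord ≤ 4.
∫: right-multiply L₀ by Dx.
L = (1170 + 3834·x^2 + 4779·x^4 + 2916·x^6 + 729·x^8)·Dx + (396·x + 1044·x^3 + 972·x^5 + 324·x^7)·Dx^2 + (220 + 768·x^2 + 1026·x^4 + 648·x^6 + 162·x^8)·Dx^3 + (44·x + 116·x^3 + 108·x^5 + 36·x^7)·Dx^4 + (10 + 38·x^2 + 55·x^4 + 36·x^6 + 9·x^8)·Dx^5  (order 5).
h: a_k = 0, 0, -3/2, 0, 29/8, 0, -203/80, 0, 5343/4480, …
ICs: h(0) = 0, h′(0) = 0, h′′(0) = -3, h′′′(0) = 0, h′′′′(0) = 87.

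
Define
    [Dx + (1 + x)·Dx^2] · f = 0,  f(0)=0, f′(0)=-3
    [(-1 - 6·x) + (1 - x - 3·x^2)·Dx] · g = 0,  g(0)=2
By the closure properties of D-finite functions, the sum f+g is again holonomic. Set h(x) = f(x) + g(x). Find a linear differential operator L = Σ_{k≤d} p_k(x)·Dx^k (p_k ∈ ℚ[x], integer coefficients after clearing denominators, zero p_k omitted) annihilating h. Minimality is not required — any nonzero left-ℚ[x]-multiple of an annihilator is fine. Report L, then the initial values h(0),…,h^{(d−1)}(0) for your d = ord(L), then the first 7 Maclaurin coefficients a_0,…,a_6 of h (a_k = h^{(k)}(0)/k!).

f: a_k = 0, -3, 3/2, -1, 3/4, -3/5, 1/2, …
g: a_k = 2, 2, 8, 14, 38, 80, 194, …
f+g: L₀ = lclm(L_f,L_g), ord ≤ 2+1.
L = (-58 - 350·x - 636·x^2 - 756·x^3 - 324·x^4)·Dx + (-40 - 364·x - 976·x^2 - 1632·x^3 - 1530·x^4 - 540·x^5)·Dx^2 + (9 + 31·x + 27·x^2 - 115·x^3 - 345·x^4 - 333·x^5 - 108·x^6)·Dx^3  (order 3).
h: a_k = 2, -1, 19/2, 13, 155/4, 397/5, 389/2, …
ICs: h(0) = 2, h′(0) = -1, h′′(0) = 19.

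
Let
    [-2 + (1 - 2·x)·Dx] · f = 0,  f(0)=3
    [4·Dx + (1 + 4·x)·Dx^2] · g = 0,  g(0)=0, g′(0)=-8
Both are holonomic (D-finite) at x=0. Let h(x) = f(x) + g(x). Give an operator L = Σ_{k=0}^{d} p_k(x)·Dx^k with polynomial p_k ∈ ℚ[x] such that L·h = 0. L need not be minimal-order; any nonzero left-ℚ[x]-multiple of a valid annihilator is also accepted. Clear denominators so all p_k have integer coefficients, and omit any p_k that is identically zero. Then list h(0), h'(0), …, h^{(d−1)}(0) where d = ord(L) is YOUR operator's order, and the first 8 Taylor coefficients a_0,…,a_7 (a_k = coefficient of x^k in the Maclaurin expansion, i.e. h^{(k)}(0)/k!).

L = (28 + 16·x)·Dx + (-1 + 40·x + 32·x^2)·Dx^2 + (-1 - 3·x + 6·x^2 + 8·x^3)·Dx^3  (order 3).
h: a_k = 3, -2, 28, -56/3, 176, -1568/5, 4672/3, -30080/7, …
ICs: h(0) = 3, h′(0) = -2, h′′(0) = 56.

f: a_k = 3, 6, 12, 24, 48, 96, 192, 384, …
g: a_k = 0, -8, 16, -128/3, 128, -2048/5, 4096/3, -32768/7, …
h₀=f+g: left-lcm gives L₀, ord ≤ 3.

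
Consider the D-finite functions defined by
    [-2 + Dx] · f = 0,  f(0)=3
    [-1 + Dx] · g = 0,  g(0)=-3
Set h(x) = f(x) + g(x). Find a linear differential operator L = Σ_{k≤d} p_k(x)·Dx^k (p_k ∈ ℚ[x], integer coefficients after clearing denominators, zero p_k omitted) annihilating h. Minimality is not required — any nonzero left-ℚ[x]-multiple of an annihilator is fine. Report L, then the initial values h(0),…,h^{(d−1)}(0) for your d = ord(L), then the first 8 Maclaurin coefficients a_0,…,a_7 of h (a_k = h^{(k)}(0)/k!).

f: a_k = 3, 6, 6, 4, 2, 4/5, 4/15, 8/105, …
g: a_k = -3, -3, -3/2, -1/2, -1/8, -1/40, -1/240, -1/1680, …
Weyl lclm of L_f,L_g ⇒ L₀ (ord ≤ 2).
L = 2 - 3·Dx + Dx^2  (order 2).
h: a_k = 0, 3, 9/2, 7/2, 15/8, 31/40, 21/80, 127/1680, …
ICs: h(0) = 0, h′(0) = 3.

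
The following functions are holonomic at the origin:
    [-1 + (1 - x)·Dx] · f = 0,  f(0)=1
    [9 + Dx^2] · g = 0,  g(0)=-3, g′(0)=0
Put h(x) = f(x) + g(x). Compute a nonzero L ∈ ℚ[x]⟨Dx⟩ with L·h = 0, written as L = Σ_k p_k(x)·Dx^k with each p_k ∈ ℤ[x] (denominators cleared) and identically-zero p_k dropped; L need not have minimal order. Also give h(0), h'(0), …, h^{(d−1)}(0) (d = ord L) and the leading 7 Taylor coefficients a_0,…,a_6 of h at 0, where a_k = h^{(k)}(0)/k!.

f: a_k = 1, 1, 1, 1, 1, 1, 1, …
g: a_k = -3, 0, 27/2, 0, -81/8, 0, 243/80, …
L₀ := lclm(L_f,L_g); ord L₀ ≤ 1+2.
L = (135 - 162·x + 81·x^2) + (-99 + 261·x - 243·x^2 + 81·x^3)·Dx + (15 - 18·x + 9·x^2)·Dx^2 + (-11 + 29·x - 27·x^2 + 9·x^3)·Dx^3  (order 3).
h: a_k = -2, 1, 29/2, 1, -73/8, 1, 323/80, …
ICs: h(0) = -2, h′(0) = 1, h′′(0) = 29.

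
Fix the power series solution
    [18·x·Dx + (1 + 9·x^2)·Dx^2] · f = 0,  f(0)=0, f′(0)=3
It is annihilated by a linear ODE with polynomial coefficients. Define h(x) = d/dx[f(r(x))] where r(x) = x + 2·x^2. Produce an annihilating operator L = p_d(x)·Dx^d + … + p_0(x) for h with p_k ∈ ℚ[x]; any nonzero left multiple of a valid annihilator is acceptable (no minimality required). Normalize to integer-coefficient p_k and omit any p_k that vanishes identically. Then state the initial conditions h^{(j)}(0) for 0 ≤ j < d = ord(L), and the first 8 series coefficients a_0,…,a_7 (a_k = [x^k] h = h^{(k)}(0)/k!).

f: a_k = 0, 3, 0, -9, 0, 243/5, 0, -2187/7, …
L₀ from L_f via x↦r, Dx↦r'^{-1}Dx.
h=h₀': d/dx-closure on L₀ ⇒ L.
L = (-4 + 18·x + 144·x^2 + 432·x^3 + 432·x^4) + (1 + 4·x + 9·x^2 + 72·x^3 + 180·x^4 + 144·x^5)·Dx  (order 1).
h: a_k = 3, 12, -27, -216, -297, 2484, 11421, -3888, …
ICs: h(0) = 3.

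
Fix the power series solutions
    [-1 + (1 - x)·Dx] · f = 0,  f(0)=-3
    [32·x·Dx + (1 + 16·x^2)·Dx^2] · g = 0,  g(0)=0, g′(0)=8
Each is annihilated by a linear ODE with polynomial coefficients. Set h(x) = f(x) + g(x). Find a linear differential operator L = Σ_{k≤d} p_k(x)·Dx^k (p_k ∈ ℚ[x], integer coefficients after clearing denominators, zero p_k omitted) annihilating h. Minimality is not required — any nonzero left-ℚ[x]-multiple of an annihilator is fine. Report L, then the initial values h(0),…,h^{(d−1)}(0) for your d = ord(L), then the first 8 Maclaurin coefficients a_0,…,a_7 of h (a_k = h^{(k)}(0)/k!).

L = (-32 + 128·x + 1536·x^2)·Dx + (19 - 32·x - 656·x^2 + 1536·x^3)·Dx^2 + (-1 - 15·x - 240·x^3 + 256·x^4)·Dx^3  (order 3).
h: a_k = -3, 5, -3, -137/3, -3, 2033/5, -3, -32789/7, …
ICs: h(0) = -3, h′(0) = 5, h′′(0) = -6.

f: a_k = -3, -3, -3, -3, -3, -3, -3, -3, …
g: a_k = 0, 8, 0, -128/3, 0, 2048/5, 0, -32768/7, …
f+g: L₀ = lclm(L_f,L_g), ord ≤ 1+2.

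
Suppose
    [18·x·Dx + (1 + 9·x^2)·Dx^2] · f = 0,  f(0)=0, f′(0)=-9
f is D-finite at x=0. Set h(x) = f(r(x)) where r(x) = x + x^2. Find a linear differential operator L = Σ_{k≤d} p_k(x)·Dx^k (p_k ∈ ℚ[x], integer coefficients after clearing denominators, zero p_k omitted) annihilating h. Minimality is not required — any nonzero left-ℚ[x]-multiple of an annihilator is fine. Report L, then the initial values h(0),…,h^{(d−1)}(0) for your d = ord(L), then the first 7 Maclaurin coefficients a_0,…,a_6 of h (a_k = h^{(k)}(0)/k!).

L = (-2 + 18·x + 72·x^2 + 108·x^3 + 54·x^4)·Dx + (1 + 2·x + 9·x^2 + 36·x^3 + 45·x^4 + 18·x^5)·Dx^2  (order 2).
h: a_k = 0, -9, -9, 27, 81, -324/5, -702, …
ICs: h(0) = 0, h′(0) = -9.

f: a_k = 0, -9, 0, 27, 0, -729/5, 0, …
h₀=f(r): pull back L_f along r ⇒ L₀.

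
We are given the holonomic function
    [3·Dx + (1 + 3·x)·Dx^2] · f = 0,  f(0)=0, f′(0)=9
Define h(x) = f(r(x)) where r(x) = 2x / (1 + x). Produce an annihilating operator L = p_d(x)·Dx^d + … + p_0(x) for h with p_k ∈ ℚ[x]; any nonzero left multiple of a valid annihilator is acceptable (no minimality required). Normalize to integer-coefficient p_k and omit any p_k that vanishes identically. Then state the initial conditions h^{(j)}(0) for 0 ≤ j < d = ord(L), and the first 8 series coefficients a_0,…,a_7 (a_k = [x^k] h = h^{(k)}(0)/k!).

L = (8 + 14·x)·Dx + (1 + 8·x + 7·x^2)·Dx^2  (order 2).
h: a_k = 0, 18, -72, 342, -1800, 50418/5, -58824, 2470626/7, …
ICs: h(0) = 0, h′(0) = 18.

f: a_k = 0, 9, -27/2, 27, -243/4, 729/5, -729/2, 6561/7, …
Change of var in L_f (x↦r) gives L₀.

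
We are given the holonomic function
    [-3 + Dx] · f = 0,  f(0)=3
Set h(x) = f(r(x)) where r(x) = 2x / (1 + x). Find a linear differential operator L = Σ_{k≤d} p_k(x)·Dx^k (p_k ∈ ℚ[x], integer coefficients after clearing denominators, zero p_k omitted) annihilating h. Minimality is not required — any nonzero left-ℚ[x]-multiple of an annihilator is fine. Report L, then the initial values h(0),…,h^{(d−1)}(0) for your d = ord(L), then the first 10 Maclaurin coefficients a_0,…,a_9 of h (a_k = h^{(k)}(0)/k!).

L = -6 + (1 + 2·x + x^2)·Dx  (order 1).
h: a_k = 3, 18, 36, 18, -18, -18/5, 72/5, -342/35, -36/35, 306/35, …
ICs: h(0) = 3.

f: a_k = 3, 9, 27/2, 27/2, 81/8, 243/40, 243/80, 729/560, 2187/4480, 729/4480, …
Substitute x→r, Dx→(1/r')Dx; clear ⇒ L₀.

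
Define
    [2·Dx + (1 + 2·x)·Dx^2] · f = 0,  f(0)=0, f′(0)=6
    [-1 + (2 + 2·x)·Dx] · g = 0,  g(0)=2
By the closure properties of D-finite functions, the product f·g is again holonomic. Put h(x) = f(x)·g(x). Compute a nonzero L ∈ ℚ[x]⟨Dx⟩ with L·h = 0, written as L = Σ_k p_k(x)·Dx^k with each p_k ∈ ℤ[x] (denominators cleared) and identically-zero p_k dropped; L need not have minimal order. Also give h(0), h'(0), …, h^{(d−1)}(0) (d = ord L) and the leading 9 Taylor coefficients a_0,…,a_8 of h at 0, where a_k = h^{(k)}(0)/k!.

L = (-1 + 2·x) + (4 + 4·x)·Dx + (4 + 16·x + 20·x^2 + 8·x^3)·Dx^2  (order 2).
h: a_k = 0, 12, -6, 17/2, -55/4, 3709/160, -12801/320, 629127/8960, -2238717/17920, …
ICs: h(0) = 0, h′(0) = 12.

f: a_k = 0, 6, -6, 8, -12, 96/5, -32, 384/7, -96, …
g: a_k = 2, 1, -1/4, 1/8, -5/64, 7/128, -21/512, 33/1024, -429/16384, …
Sym-product of L_f,L_g gives L₀ (≤ ord 2).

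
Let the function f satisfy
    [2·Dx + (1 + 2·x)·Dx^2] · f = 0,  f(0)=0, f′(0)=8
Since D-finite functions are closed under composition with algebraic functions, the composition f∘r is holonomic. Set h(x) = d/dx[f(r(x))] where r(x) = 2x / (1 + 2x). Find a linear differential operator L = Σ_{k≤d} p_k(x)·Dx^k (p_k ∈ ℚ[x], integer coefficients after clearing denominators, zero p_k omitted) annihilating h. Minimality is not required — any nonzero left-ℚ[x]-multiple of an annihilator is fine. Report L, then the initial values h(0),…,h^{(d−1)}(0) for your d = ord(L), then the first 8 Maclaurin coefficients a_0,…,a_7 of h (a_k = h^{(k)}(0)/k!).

f: a_k = 0, 8, -8, 32/3, -16, 128/5, -128/3, 512/7, …
h₀=f(r): pull back L_f along r ⇒ L₀.
h=h₀': d/dx-closure on L₀ ⇒ L.
L = (8 + 24·x) + (1 + 8·x + 12·x^2)·Dx  (order 1).
h: a_k = 16, -128, 832, -5120, 30976, -186368, 1119232, -6717440, …
ICs: h(0) = 16.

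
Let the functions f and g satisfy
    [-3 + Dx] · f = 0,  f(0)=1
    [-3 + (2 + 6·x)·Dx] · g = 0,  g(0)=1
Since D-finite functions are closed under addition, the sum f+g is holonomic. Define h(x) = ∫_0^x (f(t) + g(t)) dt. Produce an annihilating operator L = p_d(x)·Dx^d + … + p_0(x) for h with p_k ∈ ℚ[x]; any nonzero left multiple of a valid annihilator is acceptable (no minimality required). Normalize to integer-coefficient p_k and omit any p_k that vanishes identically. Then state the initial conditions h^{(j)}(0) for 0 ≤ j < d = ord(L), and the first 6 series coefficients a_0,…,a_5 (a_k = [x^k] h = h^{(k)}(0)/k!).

L = (27 + 54·x)·Dx + (-15 - 72·x - 108·x^2)·Dx^2 + (2 + 18·x + 36·x^2)·Dx^3  (order 3).
h: a_k = 0, 2, 9/4, 9/8, 99/64, 27/640, …
ICs: h(0) = 0, h′(0) = 2, h′′(0) = 9/2.

f: a_k = 1, 3, 9/2, 9/2, 27/8, 81/40, …
g: a_k = 1, 3/2, -9/8, 27/16, -405/128, 1701/256, …
L₀ := lclm(L_f,L_g); ord L₀ ≤ 1+1.
Integrate: L := L₀·Dx.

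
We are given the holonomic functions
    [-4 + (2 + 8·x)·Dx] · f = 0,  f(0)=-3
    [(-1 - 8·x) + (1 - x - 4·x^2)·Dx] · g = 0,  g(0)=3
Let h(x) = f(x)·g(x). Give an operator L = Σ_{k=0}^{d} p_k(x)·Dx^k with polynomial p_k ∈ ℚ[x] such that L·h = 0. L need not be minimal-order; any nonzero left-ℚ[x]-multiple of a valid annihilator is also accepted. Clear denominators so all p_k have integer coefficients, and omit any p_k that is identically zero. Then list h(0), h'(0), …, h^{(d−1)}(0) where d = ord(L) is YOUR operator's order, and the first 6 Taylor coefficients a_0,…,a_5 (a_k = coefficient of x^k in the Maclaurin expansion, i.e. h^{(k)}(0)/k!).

L = (3 + 10·x + 24·x^2) + (-1 - 3·x + 8·x^2 + 16·x^3)·Dx  (order 1).
h: a_k = -9, -27, -45, -189, -279, -1287, …
ICs: h(0) = -9.

f: a_k = -3, -6, 6, -12, 30, -84, …
g: a_k = 3, 3, 15, 27, 87, 195, …
h₀=f·g: eliminate ⇒ L₀, order ≤ 1·1.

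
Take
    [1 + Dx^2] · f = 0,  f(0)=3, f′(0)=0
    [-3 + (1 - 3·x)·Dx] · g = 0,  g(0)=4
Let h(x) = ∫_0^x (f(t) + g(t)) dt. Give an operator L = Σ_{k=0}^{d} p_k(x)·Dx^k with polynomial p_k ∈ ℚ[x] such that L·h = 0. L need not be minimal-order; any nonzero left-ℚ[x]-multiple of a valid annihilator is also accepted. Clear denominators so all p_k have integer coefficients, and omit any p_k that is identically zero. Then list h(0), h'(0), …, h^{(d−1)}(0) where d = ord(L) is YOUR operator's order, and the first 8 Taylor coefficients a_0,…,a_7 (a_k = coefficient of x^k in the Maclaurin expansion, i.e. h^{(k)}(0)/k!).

f: a_k = 3, 0, -3/2, 0, 1/8, 0, -1/240, 0, …
g: a_k = 4, 12, 36, 108, 324, 972, 2916, 8748, …
Weyl lclm of L_f,L_g ⇒ L₀ (ord ≤ 3).
∫: right-multiply L₀ by Dx.
L = (-165 + 18·x - 27·x^2)·Dx + (19 - 63·x + 27·x^2 - 27·x^3)·Dx^2 + (-165 + 18·x - 27·x^2)·Dx^3 + (19 - 63·x + 27·x^2 - 27·x^3)·Dx^4  (order 4).
h: a_k = 0, 7, 6, 23/2, 27, 2593/40, 162, 99977/240, …
ICs: h(0) = 0, h′(0) = 7, h′′(0) = 12, h′′′(0) = 69.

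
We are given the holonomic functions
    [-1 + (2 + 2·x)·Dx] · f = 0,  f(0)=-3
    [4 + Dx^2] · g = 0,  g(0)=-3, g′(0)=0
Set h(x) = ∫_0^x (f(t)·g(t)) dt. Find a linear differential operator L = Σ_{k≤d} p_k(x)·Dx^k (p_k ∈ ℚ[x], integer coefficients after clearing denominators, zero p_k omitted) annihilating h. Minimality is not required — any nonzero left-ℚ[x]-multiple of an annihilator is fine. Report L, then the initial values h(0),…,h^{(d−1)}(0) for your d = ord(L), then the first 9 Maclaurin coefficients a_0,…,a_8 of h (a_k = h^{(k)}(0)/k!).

L = (19 + 32·x + 16·x^2)·Dx + (-4 - 4·x)·Dx^2 + (4 + 8·x + 4·x^2)·Dx^3  (order 3).
h: a_k = 0, 9, 9/4, -51/8, -135/64, 1011/640, 181/512, -5281/35840, -3811/81920, …
ICs: h(0) = 0, h′(0) = 9, h′′(0) = 9/2.

f: a_k = -3, -3/2, 3/8, -3/16, 15/128, -21/256, 63/1024, -99/2048, 1287/32768, …
g: a_k = -3, 0, 6, 0, -2, 0, 4/15, 0, -2/105, …
h₀=f·g: eliminate ⇒ L₀, order ≤ 1·2.
h=∫h₀ ⇒ L = L₀·Dx.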